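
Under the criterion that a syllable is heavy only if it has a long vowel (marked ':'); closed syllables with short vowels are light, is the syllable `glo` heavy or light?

`glo`: short vowel, open (no coda). Short vowel → light.

light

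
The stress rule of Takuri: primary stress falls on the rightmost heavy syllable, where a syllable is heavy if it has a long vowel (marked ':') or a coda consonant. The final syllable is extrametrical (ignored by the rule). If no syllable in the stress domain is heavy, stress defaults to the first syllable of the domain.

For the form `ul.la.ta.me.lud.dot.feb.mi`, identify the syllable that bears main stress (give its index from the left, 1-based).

The final syllable (8, mi) is extrametrical; the stress domain is syllables 1–7.
Weights: 1 ul H, 2 la L, 3 ta L, 4 me L, 5 lud H, 6 dot H, 7 feb H.
Heavy syllables in the domain: 1, 5, 6, 7. The rightmost is syllable 7 (feb).
Primary stress: syllable 7 → ul.la.ta.me.lud.dot.ˈfeb.mi.

7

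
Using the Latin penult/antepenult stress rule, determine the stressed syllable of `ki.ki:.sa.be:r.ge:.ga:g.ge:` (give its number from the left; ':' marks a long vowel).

Classical Latin: stress the penult if heavy (long vowel or closed), else the antepenult.
Weights: 5 ge: H, 6 ga:g H, 7 ge: H.
The penult (syllable 6, ga:g) is heavy, so it takes stress.
Stress on syllable 6: ki.ki:.sa.be:r.ge:.ˈga:g.ge:.

6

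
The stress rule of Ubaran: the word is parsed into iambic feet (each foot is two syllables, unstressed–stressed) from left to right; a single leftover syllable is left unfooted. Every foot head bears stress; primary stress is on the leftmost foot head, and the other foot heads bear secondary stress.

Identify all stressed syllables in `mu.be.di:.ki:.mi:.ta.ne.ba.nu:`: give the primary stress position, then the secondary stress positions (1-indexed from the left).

Parse left to right into iambic (σˈσ) feet: (mu.ˈbe) (di:.ˈki:) (mi:.ˈta) (ne.ˈba) nu:. Syllable 9 is left unfooted.
Foot heads (stressed positions): 2, 4, 6, 8.
End Rule Leftmost: primary stress on the leftmost head = syllable 2.
Secondary stress on 4, 6, 8: mu.ˈbe.di:.ˌki:.mi:.ˌta.ne.ˌba.nu:.

primary 2, secondary 4, 6, 8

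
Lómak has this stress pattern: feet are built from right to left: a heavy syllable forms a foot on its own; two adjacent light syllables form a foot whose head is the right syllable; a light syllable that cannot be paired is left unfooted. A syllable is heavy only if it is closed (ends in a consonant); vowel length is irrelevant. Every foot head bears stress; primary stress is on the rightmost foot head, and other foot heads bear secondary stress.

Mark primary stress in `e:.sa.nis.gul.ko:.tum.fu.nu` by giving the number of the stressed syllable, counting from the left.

8

Weights: 1 e: L, 2 sa L, 3 nis H, 4 gul H, 5 ko: L, 6 tum H, 7 fu L, 8 nu L.
Parse right to left (heavy = foot alone; LL = one foot; stranded L unfooted): (e:.ˈsa) (ˈnis) (ˈgul) ko: (ˈtum) (fu.ˈnu).
Foot heads: 2, 3, 4, 6, 8.
Primary stress on the rightmost head = syllable 8.
Primary stress: syllable 8 → e:.sa.nis.gul.ko:.tum.fu.ˈnu.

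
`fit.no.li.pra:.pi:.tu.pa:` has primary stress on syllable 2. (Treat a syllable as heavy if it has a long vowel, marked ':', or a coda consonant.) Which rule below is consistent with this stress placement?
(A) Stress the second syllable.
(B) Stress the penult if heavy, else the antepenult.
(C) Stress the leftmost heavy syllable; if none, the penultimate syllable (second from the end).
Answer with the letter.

A

Rule A → syllable 2 ✓.
Rule B → syllable 5 (observed: 2).
Rule C → syllable 1 (observed: 2).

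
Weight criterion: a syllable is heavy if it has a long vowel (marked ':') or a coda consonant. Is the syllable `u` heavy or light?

light

`u`: short vowel, open (no coda). Short vowel, open → light.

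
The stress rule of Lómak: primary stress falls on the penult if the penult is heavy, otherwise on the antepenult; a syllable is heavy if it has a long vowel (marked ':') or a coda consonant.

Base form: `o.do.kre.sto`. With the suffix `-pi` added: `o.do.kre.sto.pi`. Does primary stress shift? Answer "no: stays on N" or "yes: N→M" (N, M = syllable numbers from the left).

yes: 2→3

Base `o.do.kre.sto` (4 syllables):
  Weights: 2 do L, 3 kre L, 4 sto L.
  The penult (syllable 3, kre) is light, so stress falls on the antepenult (syllable 2, do).
  → primary stress on syllable 2.
Suffixed `o.do.kre.sto.pi` (5 syllables):
  Weights: 3 kre L, 4 sto L, 5 pi L.
  The penult (syllable 4, sto) is light, so stress falls on the antepenult (syllable 3, kre).
  → primary stress on syllable 3.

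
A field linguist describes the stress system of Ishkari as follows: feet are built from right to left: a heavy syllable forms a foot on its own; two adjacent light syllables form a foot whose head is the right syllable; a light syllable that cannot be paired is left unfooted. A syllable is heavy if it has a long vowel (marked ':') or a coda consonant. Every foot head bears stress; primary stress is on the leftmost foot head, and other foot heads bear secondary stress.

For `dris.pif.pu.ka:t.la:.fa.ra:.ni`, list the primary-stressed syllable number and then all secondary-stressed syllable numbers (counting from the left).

primary 1, secondary 2, 4, 5, 7

Weights: 1 dris H, 2 pif H, 3 pu L, 4 ka:t H, 5 la: H, 6 fa L, 7 ra: H, 8 ni L.
Parse right to left (heavy = foot alone; LL = one foot; stranded L unfooted): (ˈdris) (ˈpif) pu (ˈka:t) (ˈla:) fa (ˈra:) ni.
Foot heads: 1, 2, 4, 5, 7.
Primary stress on the leftmost head = syllable 1.
Secondary stress on 2, 4, 5, 7: ˈdris.ˌpif.pu.ˌka:t.ˌla:.fa.ˌra:.ni.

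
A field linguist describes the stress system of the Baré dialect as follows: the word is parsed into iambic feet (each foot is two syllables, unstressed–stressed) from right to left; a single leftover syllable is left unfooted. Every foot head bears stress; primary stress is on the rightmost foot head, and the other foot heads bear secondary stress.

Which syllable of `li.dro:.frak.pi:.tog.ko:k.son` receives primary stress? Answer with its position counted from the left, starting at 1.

Parse right to left into iambic (σˈσ) feet: li (dro:.ˈfrak) (pi:.ˈtog) (ko:k.ˈson). Syllable 1 is left unfooted.
Foot heads (stressed positions): 3, 5, 7.
End Rule Rightmost: primary stress on the rightmost head = syllable 7.
Primary stress: syllable 7 → li.dro:.frak.pi:.tog.ko:k.ˈson.

7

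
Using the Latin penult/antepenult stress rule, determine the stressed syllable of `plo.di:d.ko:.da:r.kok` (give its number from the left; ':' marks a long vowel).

Classical Latin: stress the penult if heavy (long vowel or closed), else the antepenult.
Weights: 3 ko: H, 4 da:r H, 5 kok H.
The penult (syllable 4, da:r) is heavy, so it takes stress.
Stress on syllable 4: plo.di:d.ko:.ˈda:r.kok.

4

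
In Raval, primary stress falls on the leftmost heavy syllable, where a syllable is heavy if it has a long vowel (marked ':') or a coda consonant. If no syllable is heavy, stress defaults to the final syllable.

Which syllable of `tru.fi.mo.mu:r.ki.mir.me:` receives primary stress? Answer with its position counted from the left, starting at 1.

4

Weights: 1 tru L, 2 fi L, 3 mo L, 4 mu:r H, 5 ki L, 6 mir H, 7 me: H.
Heavy syllables in the domain: 4, 6, 7. The leftmost is syllable 4 (mu:r).
Primary stress: syllable 4 → tru.fi.mo.ˈmu:r.ki.mir.me:.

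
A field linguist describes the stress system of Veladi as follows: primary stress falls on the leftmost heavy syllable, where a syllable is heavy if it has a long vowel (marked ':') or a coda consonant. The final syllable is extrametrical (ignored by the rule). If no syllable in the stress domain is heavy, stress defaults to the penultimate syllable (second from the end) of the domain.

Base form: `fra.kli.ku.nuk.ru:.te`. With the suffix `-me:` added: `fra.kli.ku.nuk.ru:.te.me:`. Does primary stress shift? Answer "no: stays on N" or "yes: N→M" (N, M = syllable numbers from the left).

Base `fra.kli.ku.nuk.ru:.te` (6 syllables):
  The final syllable (6, te) is extrametrical; the stress domain is syllables 1–5.
  Weights: 1 fra L, 2 kli L, 3 ku L, 4 nuk H, 5 ru: H.
  Heavy syllables in the domain: 4, 5. The leftmost is syllable 4 (nuk).
  → primary stress on syllable 4.
Suffixed `fra.kli.ku.nuk.ru:.te.me:` (7 syllables):
  The final syllable (7, me:) is extrametrical; the stress domain is syllables 1–6.
  Weights: 1 fra L, 2 kli L, 3 ku L, 4 nuk H, 5 ru: H, 6 te L.
  Heavy syllables in the domain: 4, 5. The leftmost is syllable 4 (nuk).
  → primary stress on syllable 4.

no: stays on 4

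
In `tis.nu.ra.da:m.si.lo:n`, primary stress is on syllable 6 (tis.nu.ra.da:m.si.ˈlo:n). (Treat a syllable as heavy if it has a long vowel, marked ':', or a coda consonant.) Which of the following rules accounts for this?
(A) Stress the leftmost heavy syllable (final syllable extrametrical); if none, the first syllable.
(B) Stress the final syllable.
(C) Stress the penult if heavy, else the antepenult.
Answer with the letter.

Rule A → syllable 1 (observed: 6).
Rule B → syllable 6 ✓.
Rule C → syllable 4 (observed: 6).

B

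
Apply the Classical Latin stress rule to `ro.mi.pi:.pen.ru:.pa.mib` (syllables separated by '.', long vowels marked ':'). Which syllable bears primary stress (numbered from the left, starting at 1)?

5

Classical Latin: stress the penult if heavy (long vowel or closed), else the antepenult.
Weights: 5 ru: H, 6 pa L, 7 mib H.
The penult (syllable 6, pa) is light, so stress falls on the antepenult (syllable 5, ru:).
Stress on syllable 5: ro.mi.pi:.pen.ˈru:.pa.mib.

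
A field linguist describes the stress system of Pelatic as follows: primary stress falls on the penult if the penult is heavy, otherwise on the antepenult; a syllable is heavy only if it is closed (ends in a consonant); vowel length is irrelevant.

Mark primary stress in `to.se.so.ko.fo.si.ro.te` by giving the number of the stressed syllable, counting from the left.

6

Weights: 6 si L, 7 ro L, 8 te L.
The penult (syllable 7, ro) is light, so stress falls on the antepenult (syllable 6, si).
Primary stress: syllable 6 → to.se.so.ko.fo.ˈsi.ro.te.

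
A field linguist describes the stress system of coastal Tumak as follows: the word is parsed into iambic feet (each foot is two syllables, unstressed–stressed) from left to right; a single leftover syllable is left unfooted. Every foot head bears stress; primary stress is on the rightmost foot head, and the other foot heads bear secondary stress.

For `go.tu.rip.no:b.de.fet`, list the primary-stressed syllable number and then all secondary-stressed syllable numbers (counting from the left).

Parse left to right into iambic (σˈσ) feet: (go.ˈtu) (rip.ˈno:b) (de.ˈfet).
Foot heads (stressed positions): 2, 4, 6.
End Rule Rightmost: primary stress on the rightmost head = syllable 6.
Secondary stress on 2, 4: go.ˌtu.rip.ˌno:b.de.ˈfet.

primary 6, secondary 2, 4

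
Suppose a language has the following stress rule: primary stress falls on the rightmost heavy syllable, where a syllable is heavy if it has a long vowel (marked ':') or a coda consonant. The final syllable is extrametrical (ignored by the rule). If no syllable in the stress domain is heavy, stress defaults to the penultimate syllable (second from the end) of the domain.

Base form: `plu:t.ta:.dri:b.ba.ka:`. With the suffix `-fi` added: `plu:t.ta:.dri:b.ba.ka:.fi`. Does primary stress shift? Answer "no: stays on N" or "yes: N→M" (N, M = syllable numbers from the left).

Base `plu:t.ta:.dri:b.ba.ka:` (5 syllables):
  The final syllable (5, ka:) is extrametrical; the stress domain is syllables 1–4.
  Weights: 1 plu:t H, 2 ta: H, 3 dri:b H, 4 ba L.
  Heavy syllables in the domain: 1, 2, 3. The rightmost is syllable 3 (dri:b).
  → primary stress on syllable 3.
Suffixed `plu:t.ta:.dri:b.ba.ka:.fi` (6 syllables):
  The final syllable (6, fi) is extrametrical; the stress domain is syllables 1–5.
  Weights: 1 plu:t H, 2 ta: H, 3 dri:b H, 4 ba L, 5 ka: H.
  Heavy syllables in the domain: 1, 2, 3, 5. The rightmost is syllable 5 (ka:).
  → primary stress on syllable 5.

yes: 3→5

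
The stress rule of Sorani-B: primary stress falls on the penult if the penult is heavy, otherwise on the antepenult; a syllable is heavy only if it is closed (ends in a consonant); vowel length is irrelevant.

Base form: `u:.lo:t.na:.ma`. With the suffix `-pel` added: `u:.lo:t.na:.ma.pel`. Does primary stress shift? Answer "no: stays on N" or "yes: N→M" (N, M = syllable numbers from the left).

yes: 2→3

Base `u:.lo:t.na:.ma` (4 syllables):
  Weights: 2 lo:t H, 3 na: L, 4 ma L.
  The penult (syllable 3, na:) is light, so stress falls on the antepenult (syllable 2, lo:t).
  → primary stress on syllable 2.
Suffixed `u:.lo:t.na:.ma.pel` (5 syllables):
  Weights: 3 na: L, 4 ma L, 5 pel H.
  The penult (syllable 4, ma) is light, so stress falls on the antepenult (syllable 3, na:).
  → primary stress on syllable 3.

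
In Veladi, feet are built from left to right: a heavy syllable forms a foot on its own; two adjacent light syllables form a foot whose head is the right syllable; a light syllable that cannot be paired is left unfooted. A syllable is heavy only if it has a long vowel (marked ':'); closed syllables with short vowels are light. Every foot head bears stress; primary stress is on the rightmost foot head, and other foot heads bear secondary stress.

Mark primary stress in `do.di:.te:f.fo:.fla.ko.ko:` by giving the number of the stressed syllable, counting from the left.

7

Weights: 1 do L, 2 di: H, 3 te:f H, 4 fo: H, 5 fla L, 6 ko L, 7 ko: H.
Parse left to right (heavy = foot alone; LL = one foot; stranded L unfooted): do (ˈdi:) (ˈte:f) (ˈfo:) (fla.ˈko) (ˈko:).
Foot heads: 2, 3, 4, 6, 7.
Primary stress on the rightmost head = syllable 7.
Primary stress: syllable 7 → do.di:.te:f.fo:.fla.ko.ˈko:.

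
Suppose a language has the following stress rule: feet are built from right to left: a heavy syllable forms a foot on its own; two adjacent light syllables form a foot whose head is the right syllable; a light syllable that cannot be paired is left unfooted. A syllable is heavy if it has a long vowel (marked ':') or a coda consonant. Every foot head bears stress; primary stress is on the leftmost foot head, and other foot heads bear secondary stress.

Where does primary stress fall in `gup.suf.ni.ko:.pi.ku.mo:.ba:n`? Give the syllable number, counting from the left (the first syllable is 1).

Weights: 1 gup H, 2 suf H, 3 ni L, 4 ko: H, 5 pi L, 6 ku L, 7 mo: H, 8 ba:n H.
Parse right to left (heavy = foot alone; LL = one foot; stranded L unfooted): (ˈgup) (ˈsuf) ni (ˈko:) (pi.ˈku) (ˈmo:) (ˈba:n).
Foot heads: 1, 2, 4, 6, 7, 8.
Primary stress on the leftmost head = syllable 1.
Primary stress: syllable 1 → ˈgup.suf.ni.ko:.pi.ku.mo:.ba:n.

1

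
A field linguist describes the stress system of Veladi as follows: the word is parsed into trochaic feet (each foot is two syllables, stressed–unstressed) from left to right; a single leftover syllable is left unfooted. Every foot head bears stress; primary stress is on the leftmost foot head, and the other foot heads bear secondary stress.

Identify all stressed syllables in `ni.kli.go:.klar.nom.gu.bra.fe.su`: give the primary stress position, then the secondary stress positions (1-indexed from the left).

Parse left to right into trochaic (ˈσσ) feet: (ˈni.kli) (ˈgo:.klar) (ˈnom.gu) (ˈbra.fe) su. Syllable 9 is left unfooted.
Foot heads (stressed positions): 1, 3, 5, 7.
End Rule Leftmost: primary stress on the leftmost head = syllable 1.
Secondary stress on 3, 5, 7: ˈni.kli.ˌgo:.klar.ˌnom.gu.ˌbra.fe.su.

primary 1, secondary 3, 5, 7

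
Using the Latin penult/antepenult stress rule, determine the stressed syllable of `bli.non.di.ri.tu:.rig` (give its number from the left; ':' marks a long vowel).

Classical Latin: stress the penult if heavy (long vowel or closed), else the antepenult.
Weights: 4 ri L, 5 tu: H, 6 rig H.
The penult (syllable 5, tu:) is heavy, so it takes stress.
Stress on syllable 5: bli.non.di.ri.ˈtu:.rig.

5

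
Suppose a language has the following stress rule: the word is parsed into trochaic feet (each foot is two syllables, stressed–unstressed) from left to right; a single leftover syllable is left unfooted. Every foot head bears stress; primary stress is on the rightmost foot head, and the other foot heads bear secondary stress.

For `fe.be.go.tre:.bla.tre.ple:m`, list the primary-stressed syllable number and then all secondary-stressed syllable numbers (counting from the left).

Parse left to right into trochaic (ˈσσ) feet: (ˈfe.be) (ˈgo.tre:) (ˈbla.tre) ple:m. Syllable 7 is left unfooted.
Foot heads (stressed positions): 1, 3, 5.
End Rule Rightmost: primary stress on the rightmost head = syllable 5.
Secondary stress on 1, 3: ˌfe.be.ˌgo.tre:.ˈbla.tre.ple:m.

primary 5, secondary 1, 3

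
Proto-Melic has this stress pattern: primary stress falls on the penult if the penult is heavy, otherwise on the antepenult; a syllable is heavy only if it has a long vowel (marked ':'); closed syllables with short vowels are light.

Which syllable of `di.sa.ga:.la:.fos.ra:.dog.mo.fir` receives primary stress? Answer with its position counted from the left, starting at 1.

7

Weights: 7 dog L, 8 mo L, 9 fir L.
The penult (syllable 8, mo) is light, so stress falls on the antepenult (syllable 7, dog).
Primary stress: syllable 7 → di.sa.ga:.la:.fos.ra:.ˈdog.mo.fir.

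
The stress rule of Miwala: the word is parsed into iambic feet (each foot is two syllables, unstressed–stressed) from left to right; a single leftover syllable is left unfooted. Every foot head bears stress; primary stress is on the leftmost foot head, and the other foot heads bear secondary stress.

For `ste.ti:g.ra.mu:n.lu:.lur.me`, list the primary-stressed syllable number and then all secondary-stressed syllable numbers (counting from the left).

primary 2, secondary 4, 6

Parse left to right into iambic (σˈσ) feet: (ste.ˈti:g) (ra.ˈmu:n) (lu:.ˈlur) me. Syllable 7 is left unfooted.
Foot heads (stressed positions): 2, 4, 6.
End Rule Leftmost: primary stress on the leftmost head = syllable 2.
Secondary stress on 4, 6: ste.ˈti:g.ra.ˌmu:n.lu:.ˌlur.me.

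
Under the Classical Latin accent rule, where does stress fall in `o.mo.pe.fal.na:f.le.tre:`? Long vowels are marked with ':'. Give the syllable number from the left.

5

Classical Latin: stress the penult if heavy (long vowel or closed), else the antepenult.
Weights: 5 na:f H, 6 le L, 7 tre: H.
The penult (syllable 6, le) is light, so stress falls on the antepenult (syllable 5, na:f).
Stress on syllable 5: o.mo.pe.fal.ˈna:f.le.tre:.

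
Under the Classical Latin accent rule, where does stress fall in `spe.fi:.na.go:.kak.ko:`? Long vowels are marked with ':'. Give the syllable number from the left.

5

Classical Latin: stress the penult if heavy (long vowel or closed), else the antepenult.
Weights: 4 go: H, 5 kak H, 6 ko: H.
The penult (syllable 5, kak) is heavy, so it takes stress.
Stress on syllable 5: spe.fi:.na.go:.ˈkak.ko:.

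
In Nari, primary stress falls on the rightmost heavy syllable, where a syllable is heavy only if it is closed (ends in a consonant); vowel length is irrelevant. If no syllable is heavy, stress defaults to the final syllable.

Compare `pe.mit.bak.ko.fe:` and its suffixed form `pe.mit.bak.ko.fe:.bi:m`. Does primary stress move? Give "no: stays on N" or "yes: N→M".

yes: 3→6

Base `pe.mit.bak.ko.fe:` (5 syllables):
  Weights: 1 pe L, 2 mit H, 3 bak H, 4 ko L, 5 fe: L.
  Heavy syllables in the domain: 2, 3. The rightmost is syllable 3 (bak).
  → primary stress on syllable 3.
Suffixed `pe.mit.bak.ko.fe:.bi:m` (6 syllables):
  Weights: 1 pe L, 2 mit H, 3 bak H, 4 ko L, 5 fe: L, 6 bi:m H.
  Heavy syllables in the domain: 2, 3, 6. The rightmost is syllable 6 (bi:m).
  → primary stress on syllable 6.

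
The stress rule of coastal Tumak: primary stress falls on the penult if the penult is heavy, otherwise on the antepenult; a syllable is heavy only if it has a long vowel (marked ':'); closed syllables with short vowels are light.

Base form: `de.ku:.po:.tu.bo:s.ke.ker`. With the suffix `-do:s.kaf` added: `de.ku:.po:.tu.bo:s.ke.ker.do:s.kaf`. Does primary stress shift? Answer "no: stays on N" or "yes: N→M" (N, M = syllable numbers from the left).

Base `de.ku:.po:.tu.bo:s.ke.ker` (7 syllables):
  Weights: 5 bo:s H, 6 ke L, 7 ker L.
  The penult (syllable 6, ke) is light, so stress falls on the antepenult (syllable 5, bo:s).
  → primary stress on syllable 5.
Suffixed `de.ku:.po:.tu.bo:s.ke.ker.do:s.kaf` (9 syllables):
  Weights: 7 ker L, 8 do:s H, 9 kaf L.
  The penult (syllable 8, do:s) is heavy, so it takes stress.
  → primary stress on syllable 8.

yes: 5→8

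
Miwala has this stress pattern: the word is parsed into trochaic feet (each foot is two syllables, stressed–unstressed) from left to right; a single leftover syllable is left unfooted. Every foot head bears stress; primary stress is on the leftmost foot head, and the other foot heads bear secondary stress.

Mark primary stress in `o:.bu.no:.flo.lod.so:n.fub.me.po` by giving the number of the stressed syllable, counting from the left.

1

Parse left to right into trochaic (ˈσσ) feet: (ˈo:.bu) (ˈno:.flo) (ˈlod.so:n) (ˈfub.me) po. Syllable 9 is left unfooted.
Foot heads (stressed positions): 1, 3, 5, 7.
End Rule Leftmost: primary stress on the leftmost head = syllable 1.
Primary stress: syllable 1 → ˈo:.bu.no:.flo.lod.so:n.fub.me.po.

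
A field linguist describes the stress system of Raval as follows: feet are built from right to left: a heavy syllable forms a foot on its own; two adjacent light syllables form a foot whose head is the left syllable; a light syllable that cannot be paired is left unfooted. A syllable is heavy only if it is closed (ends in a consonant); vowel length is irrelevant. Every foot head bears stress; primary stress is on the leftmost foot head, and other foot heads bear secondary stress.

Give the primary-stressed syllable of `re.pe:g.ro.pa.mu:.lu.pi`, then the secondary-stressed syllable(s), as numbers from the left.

primary 2, secondary 4, 6

Weights: 1 re L, 2 pe:g H, 3 ro L, 4 pa L, 5 mu: L, 6 lu L, 7 pi L.
Parse right to left (heavy = foot alone; LL = one foot; stranded L unfooted): re (ˈpe:g) ro (ˈpa.mu:) (ˈlu.pi).
Foot heads: 2, 4, 6.
Primary stress on the leftmost head = syllable 2.
Secondary stress on 4, 6: re.ˈpe:g.ro.ˌpa.mu:.ˌlu.pi.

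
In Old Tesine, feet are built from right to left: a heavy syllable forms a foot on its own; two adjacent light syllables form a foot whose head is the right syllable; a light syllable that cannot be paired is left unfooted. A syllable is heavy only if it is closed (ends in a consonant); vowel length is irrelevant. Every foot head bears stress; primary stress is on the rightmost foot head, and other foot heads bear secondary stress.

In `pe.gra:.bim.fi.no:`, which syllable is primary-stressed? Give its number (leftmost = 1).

Weights: 1 pe L, 2 gra: L, 3 bim H, 4 fi L, 5 no: L.
Parse right to left (heavy = foot alone; LL = one foot; stranded L unfooted): (pe.ˈgra:) (ˈbim) (fi.ˈno:).
Foot heads: 2, 3, 5.
Primary stress on the rightmost head = syllable 5.
Primary stress: syllable 5 → pe.gra:.bim.fi.ˈno:.

5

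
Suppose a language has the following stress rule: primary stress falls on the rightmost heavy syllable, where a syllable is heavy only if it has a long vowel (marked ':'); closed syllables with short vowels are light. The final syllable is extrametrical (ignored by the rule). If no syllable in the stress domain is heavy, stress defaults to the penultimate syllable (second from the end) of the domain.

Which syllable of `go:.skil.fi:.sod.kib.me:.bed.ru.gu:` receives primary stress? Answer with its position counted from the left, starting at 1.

6

The final syllable (9, gu:) is extrametrical; the stress domain is syllables 1–8.
Weights: 1 go: H, 2 skil L, 3 fi: H, 4 sod L, 5 kib L, 6 me: H, 7 bed L, 8 ru L.
Heavy syllables in the domain: 1, 3, 6. The rightmost is syllable 6 (me:).
Primary stress: syllable 6 → go:.skil.fi:.sod.kib.ˈme:.bed.ru.gu:.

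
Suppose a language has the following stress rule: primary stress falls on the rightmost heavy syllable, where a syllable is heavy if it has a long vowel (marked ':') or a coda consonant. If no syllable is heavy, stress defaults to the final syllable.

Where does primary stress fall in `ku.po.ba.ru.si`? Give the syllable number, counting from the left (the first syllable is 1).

5

Weights: 1 ku L, 2 po L, 3 ba L, 4 ru L, 5 si L.
No heavy syllable in the domain; default to the final syllable = syllable 5.
Primary stress: syllable 5 → ku.po.ba.ru.ˈsi.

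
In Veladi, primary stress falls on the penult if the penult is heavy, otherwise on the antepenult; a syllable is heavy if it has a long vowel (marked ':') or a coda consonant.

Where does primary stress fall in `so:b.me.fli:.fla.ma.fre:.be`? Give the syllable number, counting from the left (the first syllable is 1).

6

Weights: 5 ma L, 6 fre: H, 7 be L.
The penult (syllable 6, fre:) is heavy, so it takes stress.
Primary stress: syllable 6 → so:b.me.fli:.fla.ma.ˈfre:.be.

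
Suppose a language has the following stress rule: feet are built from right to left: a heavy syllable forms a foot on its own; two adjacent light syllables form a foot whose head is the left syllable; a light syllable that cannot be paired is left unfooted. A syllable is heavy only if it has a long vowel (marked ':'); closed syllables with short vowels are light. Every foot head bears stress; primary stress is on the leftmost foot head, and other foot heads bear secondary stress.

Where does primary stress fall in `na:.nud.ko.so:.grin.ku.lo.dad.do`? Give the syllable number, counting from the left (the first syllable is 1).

1

Weights: 1 na: H, 2 nud L, 3 ko L, 4 so: H, 5 grin L, 6 ku L, 7 lo L, 8 dad L, 9 do L.
Parse right to left (heavy = foot alone; LL = one foot; stranded L unfooted): (ˈna:) (ˈnud.ko) (ˈso:) grin (ˈku.lo) (ˈdad.do).
Foot heads: 1, 2, 4, 6, 8.
Primary stress on the leftmost head = syllable 1.
Primary stress: syllable 1 → ˈna:.nud.ko.so:.grin.ku.lo.dad.do.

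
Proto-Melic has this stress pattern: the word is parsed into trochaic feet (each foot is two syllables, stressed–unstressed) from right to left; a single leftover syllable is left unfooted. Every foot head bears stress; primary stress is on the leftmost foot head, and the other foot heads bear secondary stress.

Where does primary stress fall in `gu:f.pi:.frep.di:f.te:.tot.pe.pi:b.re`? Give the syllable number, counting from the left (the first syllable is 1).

Parse right to left into trochaic (ˈσσ) feet: gu:f (ˈpi:.frep) (ˈdi:f.te:) (ˈtot.pe) (ˈpi:b.re). Syllable 1 is left unfooted.
Foot heads (stressed positions): 2, 4, 6, 8.
End Rule Leftmost: primary stress on the leftmost head = syllable 2.
Primary stress: syllable 2 → gu:f.ˈpi:.frep.di:f.te:.tot.pe.pi:b.re.

2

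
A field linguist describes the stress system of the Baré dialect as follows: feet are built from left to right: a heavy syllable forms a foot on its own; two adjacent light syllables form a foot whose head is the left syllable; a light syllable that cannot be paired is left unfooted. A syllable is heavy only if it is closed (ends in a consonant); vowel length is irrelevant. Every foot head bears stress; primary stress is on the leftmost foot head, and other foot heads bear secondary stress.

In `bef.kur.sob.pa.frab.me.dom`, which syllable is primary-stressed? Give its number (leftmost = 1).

1

Weights: 1 bef H, 2 kur H, 3 sob H, 4 pa L, 5 frab H, 6 me L, 7 dom H.
Parse left to right (heavy = foot alone; LL = one foot; stranded L unfooted): (ˈbef) (ˈkur) (ˈsob) pa (ˈfrab) me (ˈdom).
Foot heads: 1, 2, 3, 5, 7.
Primary stress on the leftmost head = syllable 1.
Primary stress: syllable 1 → ˈbef.kur.sob.pa.frab.me.dom.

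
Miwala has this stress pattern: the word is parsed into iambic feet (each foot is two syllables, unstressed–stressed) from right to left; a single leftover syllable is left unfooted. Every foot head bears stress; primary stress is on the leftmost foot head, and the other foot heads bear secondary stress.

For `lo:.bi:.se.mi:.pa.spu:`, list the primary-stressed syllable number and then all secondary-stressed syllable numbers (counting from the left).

primary 2, secondary 4, 6

Parse right to left into iambic (σˈσ) feet: (lo:.ˈbi:) (se.ˈmi:) (pa.ˈspu:).
Foot heads (stressed positions): 2, 4, 6.
End Rule Leftmost: primary stress on the leftmost head = syllable 2.
Secondary stress on 4, 6: lo:.ˈbi:.se.ˌmi:.pa.ˌspu:.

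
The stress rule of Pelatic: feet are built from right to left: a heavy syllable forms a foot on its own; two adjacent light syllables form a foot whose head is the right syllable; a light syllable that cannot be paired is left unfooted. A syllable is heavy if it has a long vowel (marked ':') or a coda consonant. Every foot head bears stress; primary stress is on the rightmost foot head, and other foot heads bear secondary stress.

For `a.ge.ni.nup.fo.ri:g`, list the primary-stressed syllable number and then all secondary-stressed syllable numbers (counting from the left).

primary 6, secondary 3, 4

Weights: 1 a L, 2 ge L, 3 ni L, 4 nup H, 5 fo L, 6 ri:g H.
Parse right to left (heavy = foot alone; LL = one foot; stranded L unfooted): a (ge.ˈni) (ˈnup) fo (ˈri:g).
Foot heads: 3, 4, 6.
Primary stress on the rightmost head = syllable 6.
Secondary stress on 3, 4: a.ge.ˌni.ˌnup.fo.ˈri:g.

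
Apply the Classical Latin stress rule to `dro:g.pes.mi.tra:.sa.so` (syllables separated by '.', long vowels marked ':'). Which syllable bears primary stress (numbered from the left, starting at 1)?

4

Classical Latin: stress the penult if heavy (long vowel or closed), else the antepenult.
Weights: 4 tra: H, 5 sa L, 6 so L.
The penult (syllable 5, sa) is light, so stress falls on the antepenult (syllable 4, tra:).
Stress on syllable 4: dro:g.pes.mi.ˈtra:.sa.so.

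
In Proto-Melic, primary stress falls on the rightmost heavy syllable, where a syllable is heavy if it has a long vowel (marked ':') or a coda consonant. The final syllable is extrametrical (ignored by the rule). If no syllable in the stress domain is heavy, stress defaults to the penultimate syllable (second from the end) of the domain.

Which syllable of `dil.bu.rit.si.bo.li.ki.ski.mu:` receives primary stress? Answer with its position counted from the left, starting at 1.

The final syllable (9, mu:) is extrametrical; the stress domain is syllables 1–8.
Weights: 1 dil H, 2 bu L, 3 rit H, 4 si L, 5 bo L, 6 li L, 7 ki L, 8 ski L.
Heavy syllables in the domain: 1, 3. The rightmost is syllable 3 (rit).
Primary stress: syllable 3 → dil.bu.ˈrit.si.bo.li.ki.ski.mu:.

3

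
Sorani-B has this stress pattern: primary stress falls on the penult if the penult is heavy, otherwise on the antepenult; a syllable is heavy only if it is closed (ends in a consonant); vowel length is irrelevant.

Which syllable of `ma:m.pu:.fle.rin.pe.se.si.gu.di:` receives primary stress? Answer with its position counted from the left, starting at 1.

Weights: 7 si L, 8 gu L, 9 di: L.
The penult (syllable 8, gu) is light, so stress falls on the antepenult (syllable 7, si).
Primary stress: syllable 7 → ma:m.pu:.fle.rin.pe.se.ˈsi.gu.di:.

7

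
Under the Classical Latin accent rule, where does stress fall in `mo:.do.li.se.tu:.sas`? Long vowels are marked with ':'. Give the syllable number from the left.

Classical Latin: stress the penult if heavy (long vowel or closed), else the antepenult.
Weights: 4 se L, 5 tu: H, 6 sas H.
The penult (syllable 5, tu:) is heavy, so it takes stress.
Stress on syllable 5: mo:.do.li.se.ˈtu:.sas.

5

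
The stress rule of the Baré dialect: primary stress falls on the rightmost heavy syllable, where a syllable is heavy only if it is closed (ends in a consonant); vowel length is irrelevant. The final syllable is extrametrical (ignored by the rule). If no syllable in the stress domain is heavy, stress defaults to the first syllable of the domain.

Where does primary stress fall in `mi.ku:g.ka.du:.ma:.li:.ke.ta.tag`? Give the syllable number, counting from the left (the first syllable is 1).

2

The final syllable (9, tag) is extrametrical; the stress domain is syllables 1–8.
Weights: 1 mi L, 2 ku:g H, 3 ka L, 4 du: L, 5 ma: L, 6 li: L, 7 ke L, 8 ta L.
Heavy syllables in the domain: 2. The rightmost is syllable 2 (ku:g).
Primary stress: syllable 2 → mi.ˈku:g.ka.du:.ma:.li:.ke.ta.tag.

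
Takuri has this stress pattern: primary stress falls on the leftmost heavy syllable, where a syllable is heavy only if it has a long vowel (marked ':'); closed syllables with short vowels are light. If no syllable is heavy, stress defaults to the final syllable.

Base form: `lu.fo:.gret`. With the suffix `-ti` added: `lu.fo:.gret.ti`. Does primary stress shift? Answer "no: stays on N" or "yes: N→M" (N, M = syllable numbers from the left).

no: stays on 2

Base `lu.fo:.gret` (3 syllables):
  Weights: 1 lu L, 2 fo: H, 3 gret L.
  Heavy syllables in the domain: 2. The leftmost is syllable 2 (fo:).
  → primary stress on syllable 2.
Suffixed `lu.fo:.gret.ti` (4 syllables):
  Weights: 1 lu L, 2 fo: H, 3 gret L, 4 ti L.
  Heavy syllables in the domain: 2. The leftmost is syllable 2 (fo:).
  → primary stress on syllable 2.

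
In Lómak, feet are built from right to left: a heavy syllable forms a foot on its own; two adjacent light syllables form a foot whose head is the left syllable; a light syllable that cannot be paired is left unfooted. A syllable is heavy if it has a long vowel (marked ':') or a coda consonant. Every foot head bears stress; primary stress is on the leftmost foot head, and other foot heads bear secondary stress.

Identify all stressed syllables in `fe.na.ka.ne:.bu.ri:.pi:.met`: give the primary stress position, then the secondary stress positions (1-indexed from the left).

primary 2, secondary 4, 6, 7, 8

Weights: 1 fe L, 2 na L, 3 ka L, 4 ne: H, 5 bu L, 6 ri: H, 7 pi: H, 8 met H.
Parse right to left (heavy = foot alone; LL = one foot; stranded L unfooted): fe (ˈna.ka) (ˈne:) bu (ˈri:) (ˈpi:) (ˈmet).
Foot heads: 2, 4, 6, 7, 8.
Primary stress on the leftmost head = syllable 2.
Secondary stress on 4, 6, 7, 8: fe.ˈna.ka.ˌne:.bu.ˌri:.ˌpi:.ˌmet.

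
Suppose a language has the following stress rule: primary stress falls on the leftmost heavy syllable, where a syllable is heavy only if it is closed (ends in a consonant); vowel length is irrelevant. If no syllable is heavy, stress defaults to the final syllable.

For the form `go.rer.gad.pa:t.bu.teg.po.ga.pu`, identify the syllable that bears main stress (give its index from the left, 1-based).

2

Weights: 1 go L, 2 rer H, 3 gad H, 4 pa:t H, 5 bu L, 6 teg H, 7 po L, 8 ga L, 9 pu L.
Heavy syllables in the domain: 2, 3, 4, 6. The leftmost is syllable 2 (rer).
Primary stress: syllable 2 → go.ˈrer.gad.pa:t.bu.teg.po.ga.pu.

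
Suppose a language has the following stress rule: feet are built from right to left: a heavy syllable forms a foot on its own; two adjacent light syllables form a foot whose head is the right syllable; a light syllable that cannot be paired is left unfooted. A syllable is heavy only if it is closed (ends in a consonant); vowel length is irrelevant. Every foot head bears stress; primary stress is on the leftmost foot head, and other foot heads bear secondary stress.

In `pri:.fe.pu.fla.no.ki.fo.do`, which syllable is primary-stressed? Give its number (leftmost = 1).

2

Weights: 1 pri: L, 2 fe L, 3 pu L, 4 fla L, 5 no L, 6 ki L, 7 fo L, 8 do L.
Parse right to left (heavy = foot alone; LL = one foot; stranded L unfooted): (pri:.ˈfe) (pu.ˈfla) (no.ˈki) (fo.ˈdo).
Foot heads: 2, 4, 6, 8.
Primary stress on the leftmost head = syllable 2.
Primary stress: syllable 2 → pri:.ˈfe.pu.fla.no.ki.fo.do.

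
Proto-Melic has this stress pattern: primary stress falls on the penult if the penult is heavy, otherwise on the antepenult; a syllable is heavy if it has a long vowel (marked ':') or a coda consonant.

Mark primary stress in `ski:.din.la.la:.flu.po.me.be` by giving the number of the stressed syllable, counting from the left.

6

Weights: 6 po L, 7 me L, 8 be L.
The penult (syllable 7, me) is light, so stress falls on the antepenult (syllable 6, po).
Primary stress: syllable 6 → ski:.din.la.la:.flu.ˈpo.me.be.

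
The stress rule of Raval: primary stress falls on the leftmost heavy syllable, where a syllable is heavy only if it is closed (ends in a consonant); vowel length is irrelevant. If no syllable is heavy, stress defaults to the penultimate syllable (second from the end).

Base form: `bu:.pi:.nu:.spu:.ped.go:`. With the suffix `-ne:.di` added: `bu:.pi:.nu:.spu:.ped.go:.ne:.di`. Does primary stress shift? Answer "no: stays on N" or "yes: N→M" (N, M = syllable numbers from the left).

Base `bu:.pi:.nu:.spu:.ped.go:` (6 syllables):
  Weights: 1 bu: L, 2 pi: L, 3 nu: L, 4 spu: L, 5 ped H, 6 go: L.
  Heavy syllables in the domain: 5. The leftmost is syllable 5 (ped).
  → primary stress on syllable 5.
Suffixed `bu:.pi:.nu:.spu:.ped.go:.ne:.di` (8 syllables):
  Weights: 1 bu: L, 2 pi: L, 3 nu: L, 4 spu: L, 5 ped H, 6 go: L, 7 ne: L, 8 di L.
  Heavy syllables in the domain: 5. The leftmost is syllable 5 (ped).
  → primary stress on syllable 5.

no: stays on 5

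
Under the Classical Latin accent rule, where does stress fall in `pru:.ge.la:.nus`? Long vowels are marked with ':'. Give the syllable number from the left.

Classical Latin: stress the penult if heavy (long vowel or closed), else the antepenult.
Weights: 2 ge L, 3 la: H, 4 nus H.
The penult (syllable 3, la:) is heavy, so it takes stress.
Stress on syllable 3: pru:.ge.ˈla:.nus.

3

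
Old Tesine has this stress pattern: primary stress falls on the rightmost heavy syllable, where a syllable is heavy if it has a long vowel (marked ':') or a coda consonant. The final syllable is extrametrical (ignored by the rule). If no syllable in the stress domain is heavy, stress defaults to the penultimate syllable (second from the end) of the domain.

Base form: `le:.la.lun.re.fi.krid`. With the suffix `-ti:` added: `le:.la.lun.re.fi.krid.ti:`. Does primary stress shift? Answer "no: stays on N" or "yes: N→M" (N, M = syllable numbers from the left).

yes: 3→6

Base `le:.la.lun.re.fi.krid` (6 syllables):
  The final syllable (6, krid) is extrametrical; the stress domain is syllables 1–5.
  Weights: 1 le: H, 2 la L, 3 lun H, 4 re L, 5 fi L.
  Heavy syllables in the domain: 1, 3. The rightmost is syllable 3 (lun).
  → primary stress on syllable 3.
Suffixed `le:.la.lun.re.fi.krid.ti:` (7 syllables):
  The final syllable (7, ti:) is extrametrical; the stress domain is syllables 1–6.
  Weights: 1 le: H, 2 la L, 3 lun H, 4 re L, 5 fi L, 6 krid H.
  Heavy syllables in the domain: 1, 3, 6. The rightmost is syllable 6 (krid).
  → primary stress on syllable 6.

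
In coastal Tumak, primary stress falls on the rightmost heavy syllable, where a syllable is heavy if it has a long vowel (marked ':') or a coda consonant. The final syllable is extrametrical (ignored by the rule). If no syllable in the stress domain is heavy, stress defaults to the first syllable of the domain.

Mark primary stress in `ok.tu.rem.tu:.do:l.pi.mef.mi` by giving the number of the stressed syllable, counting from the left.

7

The final syllable (8, mi) is extrametrical; the stress domain is syllables 1–7.
Weights: 1 ok H, 2 tu L, 3 rem H, 4 tu: H, 5 do:l H, 6 pi L, 7 mef H.
Heavy syllables in the domain: 1, 3, 4, 5, 7. The rightmost is syllable 7 (mef).
Primary stress: syllable 7 → ok.tu.rem.tu:.do:l.pi.ˈmef.mi.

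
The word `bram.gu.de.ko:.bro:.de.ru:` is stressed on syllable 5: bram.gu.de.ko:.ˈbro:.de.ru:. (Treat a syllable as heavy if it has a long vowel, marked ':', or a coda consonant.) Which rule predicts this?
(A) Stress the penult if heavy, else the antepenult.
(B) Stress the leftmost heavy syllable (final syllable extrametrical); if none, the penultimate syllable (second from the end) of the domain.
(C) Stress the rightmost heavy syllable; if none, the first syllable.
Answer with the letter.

A

Rule A → syllable 5 ✓.
Rule B → syllable 1 (observed: 5).
Rule C → syllable 7 (observed: 5).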